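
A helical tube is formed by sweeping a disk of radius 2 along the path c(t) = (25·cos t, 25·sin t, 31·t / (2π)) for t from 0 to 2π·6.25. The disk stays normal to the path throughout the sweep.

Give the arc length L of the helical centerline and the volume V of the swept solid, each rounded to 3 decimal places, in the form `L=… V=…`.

L=1000.684 V=12574.961

2πR = 2π·25 = 157.079633
per-turn = √(157.079633² + 31²) = √(24674.0110 + 961) = √25635.0110 = 160.109372
L = 6.25 × 160.109372 = 1000.683575
V = π·2² × L = 12.566371 × 1000.683575 = 12574.960671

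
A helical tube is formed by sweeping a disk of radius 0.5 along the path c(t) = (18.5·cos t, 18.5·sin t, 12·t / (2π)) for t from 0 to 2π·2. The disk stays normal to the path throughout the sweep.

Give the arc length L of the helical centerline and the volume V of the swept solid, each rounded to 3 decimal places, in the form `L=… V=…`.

L=233.713 V=183.558

2πR = 2π·18.5 = 116.238928
per-turn = √(116.238928² + 12²) = √(13511.4884 + 144) = √13655.4884 = 116.856700
L = 2 × 116.856700 = 233.713401
V = π·0.5² × L = 0.785398 × 233.713401 = 183.558076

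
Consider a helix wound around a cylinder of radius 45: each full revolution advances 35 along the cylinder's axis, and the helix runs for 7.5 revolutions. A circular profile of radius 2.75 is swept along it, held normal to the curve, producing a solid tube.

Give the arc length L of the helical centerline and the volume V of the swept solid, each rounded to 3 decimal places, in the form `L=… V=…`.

2πR = 2π·45 = 282.743339
per-turn = √(282.743339² + 35²) = √(79943.7956 + 1225) = √81168.7956 = 284.901379
L = 7.5 × 284.901379 = 2136.760341
V = π·2.75² × L = 23.758294 × 2136.760341 = 50765.781337

L=2136.760 V=50765.781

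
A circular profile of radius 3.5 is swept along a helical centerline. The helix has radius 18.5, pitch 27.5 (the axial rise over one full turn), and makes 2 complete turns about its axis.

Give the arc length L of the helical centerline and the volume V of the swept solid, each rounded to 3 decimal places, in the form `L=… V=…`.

2πR = 2π·18.5 = 116.238928
per-turn = √(116.238928² + 27.5²) = √(13511.4884 + 756.25) = √14267.7384 = 119.447639
L = 2 × 119.447639 = 238.895278
V = π·3.5² × L = 38.484510 × 238.895278 = 9193.767705

L=238.895 V=9193.768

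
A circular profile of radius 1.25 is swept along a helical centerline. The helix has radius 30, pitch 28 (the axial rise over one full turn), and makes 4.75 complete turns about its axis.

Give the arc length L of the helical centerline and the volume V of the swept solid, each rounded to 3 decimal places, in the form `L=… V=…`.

L=905.178 V=4443.283

2πR = 2π·30 = 188.495559
per-turn = √(188.495559² + 28²) = √(35530.5758 + 784) = √36314.5758 = 190.563837
L = 4.75 × 190.563837 = 905.178224
V = π·1.25² × L = 4.908739 × 905.178224 = 4443.283217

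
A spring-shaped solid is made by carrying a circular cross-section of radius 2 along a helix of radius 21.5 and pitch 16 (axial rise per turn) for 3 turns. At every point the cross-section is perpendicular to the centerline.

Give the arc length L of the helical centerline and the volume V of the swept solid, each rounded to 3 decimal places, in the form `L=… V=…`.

2πR = 2π·21.5 = 135.088484
per-turn = √(135.088484² + 16²) = √(18248.8985 + 256) = √18504.8985 = 136.032711
L = 3 × 136.032711 = 408.098134
V = π·2² × L = 12.566371 × 408.098134 = 5128.312397

L=408.098 V=5128.312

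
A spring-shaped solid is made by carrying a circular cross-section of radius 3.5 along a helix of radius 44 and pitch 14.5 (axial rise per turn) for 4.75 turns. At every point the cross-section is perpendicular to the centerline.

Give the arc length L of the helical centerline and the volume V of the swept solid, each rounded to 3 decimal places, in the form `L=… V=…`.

2πR = 2π·44 = 276.460154
per-turn = √(276.460154² + 14.5²) = √(76430.2165 + 210.25) = √76640.4665 = 276.840146
L = 4.75 × 276.840146 = 1314.990694
V = π·3.5² × L = 38.484510 × 1314.990694 = 50606.772517

L=1314.991 V=50606.773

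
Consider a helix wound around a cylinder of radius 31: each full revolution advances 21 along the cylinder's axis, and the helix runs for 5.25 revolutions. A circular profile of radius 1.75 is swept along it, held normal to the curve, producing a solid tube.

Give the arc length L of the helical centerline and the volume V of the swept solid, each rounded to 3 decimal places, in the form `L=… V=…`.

2πR = 2π·31 = 194.778745
per-turn = √(194.778745² + 21²) = √(37938.7593 + 441) = √38379.7593 = 195.907527
L = 5.25 × 195.907527 = 1028.514519
V = π·1.75² × L = 9.621128 × 1028.514519 = 9895.469326

L=1028.515 V=9895.469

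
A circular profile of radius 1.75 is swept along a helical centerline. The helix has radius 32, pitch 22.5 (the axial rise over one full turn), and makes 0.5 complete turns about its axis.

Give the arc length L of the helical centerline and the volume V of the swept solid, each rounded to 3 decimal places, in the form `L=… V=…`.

L=101.158 V=973.259

2πR = 2π·32 = 201.061930
per-turn = √(201.061930² + 22.5²) = √(40425.8996 + 506.25) = √40932.1496 = 202.316953
L = 0.5 × 202.316953 = 101.158477
V = π·1.75² × L = 9.621128 × 101.158477 = 973.258602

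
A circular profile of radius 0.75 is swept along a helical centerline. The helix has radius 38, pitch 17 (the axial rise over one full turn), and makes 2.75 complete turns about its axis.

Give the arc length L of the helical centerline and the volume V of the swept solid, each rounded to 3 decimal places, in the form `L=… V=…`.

L=658.255 V=1163.233

2πR = 2π·38 = 238.761042
per-turn = √(238.761042² + 17²) = √(57006.8350 + 289) = √57295.8350 = 239.365484
L = 2.75 × 239.365484 = 658.255082
V = π·0.75² × L = 1.767146 × 658.255082 = 1163.232747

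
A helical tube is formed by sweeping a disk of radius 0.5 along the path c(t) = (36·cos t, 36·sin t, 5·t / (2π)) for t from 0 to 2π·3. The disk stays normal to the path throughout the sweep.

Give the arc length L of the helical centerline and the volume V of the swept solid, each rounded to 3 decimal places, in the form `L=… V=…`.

L=678.750 V=533.089

2πR = 2π·36 = 226.194671
per-turn = √(226.194671² + 5²) = √(51164.0292 + 25) = √51189.0292 = 226.249926
L = 3 × 226.249926 = 678.749779
V = π·0.5² × L = 0.785398 × 678.749779 = 533.088830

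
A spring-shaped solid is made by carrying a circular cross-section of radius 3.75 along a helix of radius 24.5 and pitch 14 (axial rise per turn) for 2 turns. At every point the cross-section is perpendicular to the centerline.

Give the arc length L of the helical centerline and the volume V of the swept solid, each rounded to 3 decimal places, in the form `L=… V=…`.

2πR = 2π·24.5 = 153.938040
per-turn = √(153.938040² + 14²) = √(23696.9202 + 196) = √23892.9202 = 154.573349
L = 2 × 154.573349 = 309.146698
V = π·3.75² × L = 44.178647 × 309.146698 = 13657.682731

L=309.147 V=13657.683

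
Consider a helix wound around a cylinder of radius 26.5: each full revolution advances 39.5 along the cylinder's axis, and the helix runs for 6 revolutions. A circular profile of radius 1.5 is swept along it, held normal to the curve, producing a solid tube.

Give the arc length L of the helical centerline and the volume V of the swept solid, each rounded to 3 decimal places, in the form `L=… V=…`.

2πR = 2π·26.5 = 166.504411
per-turn = √(166.504411² + 39.5²) = √(27723.7188 + 1560.25) = √29283.9688 = 171.125594
L = 6 × 171.125594 = 1026.753561
V = π·1.5² × L = 7.068583 × 1026.753561 = 7257.693251

L=1026.754 V=7257.693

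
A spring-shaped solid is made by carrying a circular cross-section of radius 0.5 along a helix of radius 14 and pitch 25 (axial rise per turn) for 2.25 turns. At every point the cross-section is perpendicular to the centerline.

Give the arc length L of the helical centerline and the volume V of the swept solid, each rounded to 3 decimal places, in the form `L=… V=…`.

2πR = 2π·14 = 87.964594
per-turn = √(87.964594² + 25²) = √(7737.7699 + 625) = √8362.7699 = 91.448181
L = 2.25 × 91.448181 = 205.758408
V = π·0.5² × L = 0.785398 × 205.758408 = 161.602276

L=205.758 V=161.602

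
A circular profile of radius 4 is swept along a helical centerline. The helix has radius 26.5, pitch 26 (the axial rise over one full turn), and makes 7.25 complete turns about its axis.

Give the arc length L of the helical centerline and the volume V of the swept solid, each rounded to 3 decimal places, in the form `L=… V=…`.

2πR = 2π·26.5 = 166.504411
per-turn = √(166.504411² + 26²) = √(27723.7188 + 676) = √28399.7188 = 168.522161
L = 7.25 × 168.522161 = 1221.785668
V = π·4² × L = 50.265482 × 1221.785668 = 61413.646040

L=1221.786 V=61413.646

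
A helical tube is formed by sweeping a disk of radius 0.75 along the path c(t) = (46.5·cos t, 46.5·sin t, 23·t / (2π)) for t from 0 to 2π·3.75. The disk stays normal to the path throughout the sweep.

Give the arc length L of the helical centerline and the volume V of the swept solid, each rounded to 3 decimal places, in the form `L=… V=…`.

2πR = 2π·46.5 = 292.168117
per-turn = √(292.168117² + 23²) = √(85362.2085 + 529) = √85891.2085 = 293.072019
L = 3.75 × 293.072019 = 1099.020072
V = π·0.75² × L = 1.767146 × 1099.020072 = 1942.128779

L=1099.020 V=1942.129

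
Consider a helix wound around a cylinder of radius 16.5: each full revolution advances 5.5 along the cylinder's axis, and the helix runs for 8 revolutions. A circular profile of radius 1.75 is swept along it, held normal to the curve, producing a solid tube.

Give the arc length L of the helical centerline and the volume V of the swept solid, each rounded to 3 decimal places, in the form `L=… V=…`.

2πR = 2π·16.5 = 103.672558
per-turn = √(103.672558² + 5.5²) = √(10747.9992 + 30.25) = √10778.2492 = 103.818347
L = 8 × 103.818347 = 830.546777
V = π·1.75² × L = 9.621128 × 830.546777 = 7990.796435

L=830.547 V=7990.796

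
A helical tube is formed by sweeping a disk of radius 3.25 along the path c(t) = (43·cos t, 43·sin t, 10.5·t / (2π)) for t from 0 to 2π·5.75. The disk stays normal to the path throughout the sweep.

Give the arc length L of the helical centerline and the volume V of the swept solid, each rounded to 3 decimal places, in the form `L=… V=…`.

2πR = 2π·43 = 270.176968
per-turn = √(270.176968² + 10.5²) = √(72995.5942 + 110.25) = √73105.8442 = 270.380924
L = 5.75 × 270.380924 = 1554.690314
V = π·3.25² × L = 33.183072 × 1554.690314 = 51589.401252

L=1554.690 V=51589.401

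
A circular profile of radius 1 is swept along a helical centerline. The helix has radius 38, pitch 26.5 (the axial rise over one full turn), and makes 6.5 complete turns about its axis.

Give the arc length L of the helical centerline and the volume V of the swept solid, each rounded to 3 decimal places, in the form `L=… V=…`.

2πR = 2π·38 = 238.761042
per-turn = √(238.761042² + 26.5²) = √(57006.8350 + 702.25) = √57709.0850 = 240.227153
L = 6.5 × 240.227153 = 1561.476494
V = π·1² × L = 3.141593 × 1561.476494 = 4905.523083

L=1561.476 V=4905.523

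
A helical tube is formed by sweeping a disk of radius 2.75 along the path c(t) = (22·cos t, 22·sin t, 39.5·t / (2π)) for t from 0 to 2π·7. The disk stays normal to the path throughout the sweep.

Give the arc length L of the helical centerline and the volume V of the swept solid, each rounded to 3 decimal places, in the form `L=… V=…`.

L=1006.341 V=23908.948

2πR = 2π·22 = 138.230077
per-turn = √(138.230077² + 39.5²) = √(19107.5541 + 1560.25) = √20667.8041 = 143.763014
L = 7 × 143.763014 = 1006.341096
V = π·2.75² × L = 23.758294 × 1006.341096 = 23908.948073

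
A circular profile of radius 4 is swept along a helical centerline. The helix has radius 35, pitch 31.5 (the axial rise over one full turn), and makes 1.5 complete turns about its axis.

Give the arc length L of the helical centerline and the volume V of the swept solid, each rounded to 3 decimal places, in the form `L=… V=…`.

L=333.234 V=16750.172

2πR = 2π·35 = 219.911486
per-turn = √(219.911486² + 31.5²) = √(48361.0616 + 992.25) = √49353.3116 = 222.156052
L = 1.5 × 222.156052 = 333.234078
V = π·4² × L = 50.265482 × 333.234078 = 16750.171723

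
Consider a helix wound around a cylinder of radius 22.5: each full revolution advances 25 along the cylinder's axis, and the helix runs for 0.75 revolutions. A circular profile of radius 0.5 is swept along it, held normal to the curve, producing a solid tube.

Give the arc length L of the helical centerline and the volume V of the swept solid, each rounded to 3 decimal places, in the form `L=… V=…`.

L=107.674 V=84.567

2πR = 2π·22.5 = 141.371669
per-turn = √(141.371669² + 25²) = √(19985.9489 + 625) = √20610.9489 = 143.565138
L = 0.75 × 143.565138 = 107.673854
V = π·0.5² × L = 0.785398 × 107.673854 = 84.566847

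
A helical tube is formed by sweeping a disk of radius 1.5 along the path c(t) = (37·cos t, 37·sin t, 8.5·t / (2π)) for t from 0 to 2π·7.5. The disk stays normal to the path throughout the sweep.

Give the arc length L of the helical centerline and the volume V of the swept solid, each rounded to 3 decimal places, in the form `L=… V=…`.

L=1744.749 V=12332.904

2πR = 2π·37 = 232.477856
per-turn = √(232.477856² + 8.5²) = √(54045.9537 + 72.25) = √54118.2037 = 232.633196
L = 7.5 × 232.633196 = 1744.748967
V = π·1.5² × L = 7.068583 × 1744.748967 = 12332.903709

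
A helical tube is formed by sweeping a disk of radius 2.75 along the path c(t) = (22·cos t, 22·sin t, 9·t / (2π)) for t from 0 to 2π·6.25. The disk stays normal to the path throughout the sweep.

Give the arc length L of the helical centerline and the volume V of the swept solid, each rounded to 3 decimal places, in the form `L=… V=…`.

2πR = 2π·22 = 138.230077
per-turn = √(138.230077² + 9²) = √(19107.5541 + 81) = √19188.5541 = 138.522757
L = 6.25 × 138.522757 = 865.767229
V = π·2.75² × L = 23.758294 × 865.767229 = 20569.152753

L=865.767 V=20569.153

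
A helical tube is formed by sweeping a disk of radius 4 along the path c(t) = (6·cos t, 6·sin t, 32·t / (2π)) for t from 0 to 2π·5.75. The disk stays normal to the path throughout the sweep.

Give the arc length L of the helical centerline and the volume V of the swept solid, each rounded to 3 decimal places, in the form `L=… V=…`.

2πR = 2π·6 = 37.699112
per-turn = √(37.699112² + 32²) = √(1421.2230 + 1024) = √2445.2230 = 49.449196
L = 5.75 × 49.449196 = 284.332880
V = π·4² × L = 50.265482 × 284.332880 = 14292.129383

L=284.333 V=14292.129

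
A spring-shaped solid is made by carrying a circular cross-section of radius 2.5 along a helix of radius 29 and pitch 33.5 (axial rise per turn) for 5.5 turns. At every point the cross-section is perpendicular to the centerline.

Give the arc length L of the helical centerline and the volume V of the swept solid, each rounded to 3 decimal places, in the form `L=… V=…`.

2πR = 2π·29 = 182.212374
per-turn = √(182.212374² + 33.5²) = √(33201.3492 + 1122.25) = √34323.5992 = 185.266293
L = 5.5 × 185.266293 = 1018.964610
V = π·2.5² × L = 19.634954 × 1018.964610 = 20007.323327

L=1018.965 V=20007.323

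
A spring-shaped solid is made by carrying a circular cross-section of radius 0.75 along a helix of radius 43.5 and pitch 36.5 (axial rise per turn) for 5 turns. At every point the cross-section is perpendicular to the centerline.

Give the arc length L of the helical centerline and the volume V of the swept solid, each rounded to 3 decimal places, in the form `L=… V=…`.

L=1378.725 V=2436.408

2πR = 2π·43.5 = 273.318561
per-turn = √(273.318561² + 36.5²) = √(74703.0357 + 1332.25) = √76035.2857 = 275.744965
L = 5 × 275.744965 = 1378.724825
V = π·0.75² × L = 1.767146 × 1378.724825 = 2436.407877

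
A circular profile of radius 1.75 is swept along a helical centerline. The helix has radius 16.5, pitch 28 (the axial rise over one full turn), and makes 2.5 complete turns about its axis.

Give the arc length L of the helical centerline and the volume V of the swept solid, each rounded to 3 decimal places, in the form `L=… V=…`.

L=268.468 V=2582.964

2πR = 2π·16.5 = 103.672558
per-turn = √(103.672558² + 28²) = √(10747.9992 + 784) = √11531.9992 = 107.387146
L = 2.5 × 107.387146 = 268.467866
V = π·1.75² × L = 9.621128 × 268.467866 = 2582.963567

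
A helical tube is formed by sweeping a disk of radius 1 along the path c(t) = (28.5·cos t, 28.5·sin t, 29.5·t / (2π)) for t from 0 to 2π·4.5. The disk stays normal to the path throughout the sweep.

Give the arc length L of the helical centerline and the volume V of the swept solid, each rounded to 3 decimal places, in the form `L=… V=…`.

L=816.680 V=2565.676

2πR = 2π·28.5 = 179.070781
per-turn = √(179.070781² + 29.5²) = √(32066.3447 + 870.25) = √32936.5947 = 181.484420
L = 4.5 × 181.484420 = 816.679890
V = π·1² × L = 3.141593 × 816.679890 = 2565.675543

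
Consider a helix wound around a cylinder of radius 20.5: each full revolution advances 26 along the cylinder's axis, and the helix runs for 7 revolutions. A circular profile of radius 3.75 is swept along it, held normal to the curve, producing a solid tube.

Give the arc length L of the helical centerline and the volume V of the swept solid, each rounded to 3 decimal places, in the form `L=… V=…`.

L=919.823 V=40636.514

2πR = 2π·20.5 = 128.805299
per-turn = √(128.805299² + 26²) = √(16590.8050 + 676) = √17266.8050 = 131.403215
L = 7 × 131.403215 = 919.822507
V = π·3.75² × L = 44.178647 × 919.822507 = 40636.513568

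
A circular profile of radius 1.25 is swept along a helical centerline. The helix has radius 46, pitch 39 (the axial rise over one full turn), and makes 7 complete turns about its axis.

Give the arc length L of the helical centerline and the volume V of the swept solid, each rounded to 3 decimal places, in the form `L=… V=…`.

2πR = 2π·46 = 289.026524
per-turn = √(289.026524² + 39²) = √(83536.3317 + 1521) = √85057.3317 = 291.645901
L = 7 × 291.645901 = 2041.521308
V = π·1.25² × L = 4.908739 × 2041.521308 = 10021.294286

L=2041.521 V=10021.294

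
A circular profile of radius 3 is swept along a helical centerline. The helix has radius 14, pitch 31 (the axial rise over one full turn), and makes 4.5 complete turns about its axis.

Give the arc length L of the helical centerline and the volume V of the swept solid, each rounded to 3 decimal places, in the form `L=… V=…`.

2πR = 2π·14 = 87.964594
per-turn = √(87.964594² + 31²) = √(7737.7699 + 961) = √8698.7699 = 93.267196
L = 4.5 × 93.267196 = 419.702382
V = π·3² × L = 28.274334 × 419.702382 = 11866.805280

L=419.702 V=11866.805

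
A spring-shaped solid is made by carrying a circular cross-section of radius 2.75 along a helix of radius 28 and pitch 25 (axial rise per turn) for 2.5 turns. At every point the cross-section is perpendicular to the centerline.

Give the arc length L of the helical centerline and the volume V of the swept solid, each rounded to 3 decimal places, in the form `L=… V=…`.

L=444.241 V=10554.420

2πR = 2π·28 = 175.929189
per-turn = √(175.929189² + 25²) = √(30951.0794 + 625) = √31576.0794 = 177.696594
L = 2.5 × 177.696594 = 444.241484
V = π·2.75² × L = 23.758294 × 444.241484 = 10554.419985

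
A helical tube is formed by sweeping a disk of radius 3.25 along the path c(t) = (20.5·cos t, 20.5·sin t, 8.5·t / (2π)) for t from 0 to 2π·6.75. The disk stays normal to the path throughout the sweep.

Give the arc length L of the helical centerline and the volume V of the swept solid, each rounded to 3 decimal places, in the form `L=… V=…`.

2πR = 2π·20.5 = 128.805299
per-turn = √(128.805299² + 8.5²) = √(16590.8050 + 72.25) = √16663.0550 = 129.085456
L = 6.75 × 129.085456 = 871.326829
V = π·3.25² × L = 33.183072 × 871.326829 = 28913.301262

L=871.327 V=28913.301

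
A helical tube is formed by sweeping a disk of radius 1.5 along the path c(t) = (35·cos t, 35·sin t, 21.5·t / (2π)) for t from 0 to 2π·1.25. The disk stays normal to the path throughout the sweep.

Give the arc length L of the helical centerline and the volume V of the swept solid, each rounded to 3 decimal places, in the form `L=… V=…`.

2πR = 2π·35 = 219.911486
per-turn = √(219.911486² + 21.5²) = √(48361.0616 + 462.25) = √48823.3116 = 220.959977
L = 1.25 × 220.959977 = 276.199972
V = π·1.5² × L = 7.068583 × 276.199972 = 1952.342554

L=276.200 V=1952.343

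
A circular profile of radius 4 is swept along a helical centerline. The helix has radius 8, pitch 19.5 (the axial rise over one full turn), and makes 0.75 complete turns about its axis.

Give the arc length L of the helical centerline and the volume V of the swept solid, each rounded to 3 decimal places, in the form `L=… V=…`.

2πR = 2π·8 = 50.265482
per-turn = √(50.265482² + 19.5²) = √(2526.6187 + 380.25) = √2906.8687 = 53.915385
L = 0.75 × 53.915385 = 40.436539
V = π·4² × L = 50.265482 × 40.436539 = 2032.562125

L=40.437 V=2032.562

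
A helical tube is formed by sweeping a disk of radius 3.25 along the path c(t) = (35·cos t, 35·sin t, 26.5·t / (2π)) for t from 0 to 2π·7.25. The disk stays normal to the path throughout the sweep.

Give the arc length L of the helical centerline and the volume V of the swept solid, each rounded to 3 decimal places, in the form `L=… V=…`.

L=1605.892 V=53288.443

2πR = 2π·35 = 219.911486
per-turn = √(219.911486² + 26.5²) = √(48361.0616 + 702.25) = √49063.3116 = 221.502396
L = 7.25 × 221.502396 = 1605.892373
V = π·3.25² × L = 33.183072 × 1605.892373 = 53288.442891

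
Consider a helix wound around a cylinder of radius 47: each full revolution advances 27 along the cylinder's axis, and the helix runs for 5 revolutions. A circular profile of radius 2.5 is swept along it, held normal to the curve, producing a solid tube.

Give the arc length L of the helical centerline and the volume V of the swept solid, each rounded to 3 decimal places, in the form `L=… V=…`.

L=1482.707 V=29112.888

2πR = 2π·47 = 295.309709
per-turn = √(295.309709² + 27²) = √(87207.8245 + 729) = √87936.8245 = 296.541438
L = 5 × 296.541438 = 1482.707190
V = π·2.5² × L = 19.634954 × 1482.707190 = 29112.887603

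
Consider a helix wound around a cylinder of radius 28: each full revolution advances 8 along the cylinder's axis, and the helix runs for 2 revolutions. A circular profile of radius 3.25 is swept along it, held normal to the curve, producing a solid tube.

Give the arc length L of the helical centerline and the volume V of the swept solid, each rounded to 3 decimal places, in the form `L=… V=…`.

L=352.222 V=11687.807

2πR = 2π·28 = 175.929189
per-turn = √(175.929189² + 8²) = √(30951.0794 + 64) = √31015.0794 = 176.110986
L = 2 × 176.110986 = 352.221972
V = π·3.25² × L = 33.183072 × 352.221972 = 11687.807201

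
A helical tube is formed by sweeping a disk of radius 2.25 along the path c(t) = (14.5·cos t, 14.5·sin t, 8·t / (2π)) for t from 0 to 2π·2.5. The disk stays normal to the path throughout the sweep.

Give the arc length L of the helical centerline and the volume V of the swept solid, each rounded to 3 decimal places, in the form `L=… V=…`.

L=228.642 V=3636.392

2πR = 2π·14.5 = 91.106187
per-turn = √(91.106187² + 8²) = √(8300.3373 + 64) = √8364.3373 = 91.456751
L = 2.5 × 91.456751 = 228.641877
V = π·2.25² × L = 15.904313 × 228.641877 = 3636.391940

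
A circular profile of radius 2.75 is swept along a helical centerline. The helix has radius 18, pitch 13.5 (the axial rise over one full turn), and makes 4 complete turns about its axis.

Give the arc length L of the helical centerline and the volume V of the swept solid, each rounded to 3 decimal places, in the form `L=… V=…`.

2πR = 2π·18 = 113.097336
per-turn = √(113.097336² + 13.5²) = √(12791.0073 + 182.25) = √12973.2573 = 113.900208
L = 4 × 113.900208 = 455.600831
V = π·2.75² × L = 23.758294 × 455.600831 = 10824.298682

L=455.601 V=10824.299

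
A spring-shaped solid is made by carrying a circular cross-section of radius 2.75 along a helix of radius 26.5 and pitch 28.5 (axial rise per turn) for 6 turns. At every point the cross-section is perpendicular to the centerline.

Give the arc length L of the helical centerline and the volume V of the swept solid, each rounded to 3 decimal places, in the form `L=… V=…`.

L=1013.556 V=24080.351

2πR = 2π·26.5 = 166.504411
per-turn = √(166.504411² + 28.5²) = √(27723.7188 + 812.25) = √28535.9688 = 168.925927
L = 6 × 168.925927 = 1013.555561
V = π·2.75² × L = 23.758294 × 1013.555561 = 24080.351455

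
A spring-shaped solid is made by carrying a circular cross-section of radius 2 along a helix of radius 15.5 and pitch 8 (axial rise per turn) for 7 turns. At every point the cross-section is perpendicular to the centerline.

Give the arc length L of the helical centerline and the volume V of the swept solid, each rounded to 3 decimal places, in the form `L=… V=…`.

L=684.022 V=8595.671

2πR = 2π·15.5 = 97.389372
per-turn = √(97.389372² + 8²) = √(9484.6898 + 64) = √9548.6898 = 97.717398
L = 7 × 97.717398 = 684.021784
V = π·2² × L = 12.566371 × 684.021784 = 8595.671252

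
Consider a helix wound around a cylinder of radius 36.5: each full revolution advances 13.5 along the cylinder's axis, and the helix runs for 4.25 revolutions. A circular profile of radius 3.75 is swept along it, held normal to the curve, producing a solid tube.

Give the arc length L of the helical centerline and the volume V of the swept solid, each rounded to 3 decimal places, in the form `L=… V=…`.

2πR = 2π·36.5 = 229.336264
per-turn = √(229.336264² + 13.5²) = √(52595.1219 + 182.25) = √52777.3719 = 229.733262
L = 4.25 × 229.733262 = 976.366365
V = π·3.75² × L = 44.178647 × 976.366365 = 43134.544689

L=976.366 V=43134.545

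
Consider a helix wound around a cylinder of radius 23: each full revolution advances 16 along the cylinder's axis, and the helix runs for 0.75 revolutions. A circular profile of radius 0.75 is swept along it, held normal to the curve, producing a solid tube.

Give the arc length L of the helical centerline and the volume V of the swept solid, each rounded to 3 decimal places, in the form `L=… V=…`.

L=109.047 V=192.702

2πR = 2π·23 = 144.513262
per-turn = √(144.513262² + 16²) = √(20884.0829 + 256) = √21140.0829 = 145.396296
L = 0.75 × 145.396296 = 109.047222
V = π·0.75² × L = 1.767146 × 109.047222 = 192.702348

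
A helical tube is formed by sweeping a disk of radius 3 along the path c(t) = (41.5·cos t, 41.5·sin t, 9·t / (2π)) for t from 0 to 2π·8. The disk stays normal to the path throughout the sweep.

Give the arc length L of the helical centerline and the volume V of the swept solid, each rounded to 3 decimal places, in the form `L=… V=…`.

2πR = 2π·41.5 = 260.752190
per-turn = √(260.752190² + 9²) = √(67991.7047 + 81) = √68072.7047 = 260.907464
L = 8 × 260.907464 = 2087.259711
V = π·3² × L = 28.274334 × 2087.259711 = 59015.877974

L=2087.260 V=59015.878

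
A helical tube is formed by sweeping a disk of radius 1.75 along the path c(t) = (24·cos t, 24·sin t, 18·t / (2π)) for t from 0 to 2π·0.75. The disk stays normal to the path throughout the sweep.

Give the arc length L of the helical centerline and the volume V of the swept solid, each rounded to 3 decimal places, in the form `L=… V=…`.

L=113.900 V=1095.848

2πR = 2π·24 = 150.796447
per-turn = √(150.796447² + 18²) = √(22739.5685 + 324) = √23063.5685 = 151.866944
L = 0.75 × 151.866944 = 113.900208
V = π·1.75² × L = 9.621128 × 113.900208 = 1095.848420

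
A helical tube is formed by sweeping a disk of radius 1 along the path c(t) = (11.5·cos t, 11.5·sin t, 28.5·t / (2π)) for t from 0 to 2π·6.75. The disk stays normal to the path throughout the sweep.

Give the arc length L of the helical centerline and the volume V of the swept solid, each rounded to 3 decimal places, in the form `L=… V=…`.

2πR = 2π·11.5 = 72.256631
per-turn = √(72.256631² + 28.5²) = √(5221.0207 + 812.25) = √6033.2707 = 77.674132
L = 6.75 × 77.674132 = 524.300389
V = π·1² × L = 3.141593 × 524.300389 = 1647.138249

L=524.300 V=1647.138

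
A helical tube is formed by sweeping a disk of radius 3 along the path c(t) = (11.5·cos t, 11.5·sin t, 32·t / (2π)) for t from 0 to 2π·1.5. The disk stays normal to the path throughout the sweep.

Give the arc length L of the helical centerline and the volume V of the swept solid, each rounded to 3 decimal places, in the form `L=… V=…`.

2πR = 2π·11.5 = 72.256631
per-turn = √(72.256631² + 32²) = √(5221.0207 + 1024) = √6245.0207 = 79.025444
L = 1.5 × 79.025444 = 118.538165
V = π·3² × L = 28.274334 × 118.538165 = 3351.587664

L=118.538 V=3351.588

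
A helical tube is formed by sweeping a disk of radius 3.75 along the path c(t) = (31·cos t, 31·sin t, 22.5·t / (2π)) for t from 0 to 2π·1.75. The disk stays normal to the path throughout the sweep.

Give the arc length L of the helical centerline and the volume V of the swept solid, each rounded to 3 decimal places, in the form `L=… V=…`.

2πR = 2π·31 = 194.778745
per-turn = √(194.778745² + 22.5²) = √(37938.7593 + 506.25) = √38445.0093 = 196.073989
L = 1.75 × 196.073989 = 343.129481
V = π·3.75² × L = 44.178647 × 343.129481 = 15158.996130

L=343.129 V=15158.996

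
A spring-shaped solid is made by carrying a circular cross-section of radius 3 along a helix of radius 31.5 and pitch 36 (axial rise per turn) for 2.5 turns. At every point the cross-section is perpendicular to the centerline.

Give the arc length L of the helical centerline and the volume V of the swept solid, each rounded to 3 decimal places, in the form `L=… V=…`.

L=502.919 V=14219.710

2πR = 2π·31.5 = 197.920337
per-turn = √(197.920337² + 36²) = √(39172.4599 + 1296) = √40468.4599 = 201.167741
L = 2.5 × 201.167741 = 502.919352
V = π·3² × L = 28.274334 × 502.919352 = 14219.709662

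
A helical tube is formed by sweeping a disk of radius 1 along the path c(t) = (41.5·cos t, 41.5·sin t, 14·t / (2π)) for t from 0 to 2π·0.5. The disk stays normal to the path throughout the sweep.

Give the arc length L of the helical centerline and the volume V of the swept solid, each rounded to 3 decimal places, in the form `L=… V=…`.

L=130.564 V=410.179

2πR = 2π·41.5 = 260.752190
per-turn = √(260.752190² + 14²) = √(67991.7047 + 196) = √68187.7047 = 261.127756
L = 0.5 × 261.127756 = 130.563878
V = π·1² × L = 3.141593 × 130.563878 = 410.178519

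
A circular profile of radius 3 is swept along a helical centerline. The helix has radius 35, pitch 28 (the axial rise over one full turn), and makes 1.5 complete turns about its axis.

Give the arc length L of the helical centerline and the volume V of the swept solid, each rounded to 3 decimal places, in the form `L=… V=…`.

L=332.530 V=9402.072

2πR = 2π·35 = 219.911486
per-turn = √(219.911486² + 28²) = √(48361.0616 + 784) = √49145.0616 = 221.686855
L = 1.5 × 221.686855 = 332.530282
V = π·3² × L = 28.274334 × 332.530282 = 9402.072222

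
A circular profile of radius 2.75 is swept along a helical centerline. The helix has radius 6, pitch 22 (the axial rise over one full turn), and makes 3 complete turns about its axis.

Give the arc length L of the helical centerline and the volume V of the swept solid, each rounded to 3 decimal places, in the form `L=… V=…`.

L=130.947 V=3111.067

2πR = 2π·6 = 37.699112
per-turn = √(37.699112² + 22²) = √(1421.2230 + 484) = √1905.2230 = 43.648861
L = 3 × 43.648861 = 130.946582
V = π·2.75² × L = 23.758294 × 130.946582 = 3111.067448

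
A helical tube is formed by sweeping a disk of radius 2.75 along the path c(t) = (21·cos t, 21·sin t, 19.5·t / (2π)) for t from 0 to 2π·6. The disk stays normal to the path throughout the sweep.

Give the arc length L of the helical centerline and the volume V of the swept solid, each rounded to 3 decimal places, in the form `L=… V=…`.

2πR = 2π·21 = 131.946891
per-turn = √(131.946891² + 19.5²) = √(17409.9822 + 380.25) = √17790.2322 = 133.380029
L = 6 × 133.380029 = 800.280175
V = π·2.75² × L = 23.758294 × 800.280175 = 19013.292025

L=800.280 V=19013.292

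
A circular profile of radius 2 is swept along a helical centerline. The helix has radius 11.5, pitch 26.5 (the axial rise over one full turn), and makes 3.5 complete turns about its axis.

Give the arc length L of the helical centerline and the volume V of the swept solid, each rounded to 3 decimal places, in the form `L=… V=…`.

2πR = 2π·11.5 = 72.256631
per-turn = √(72.256631² + 26.5²) = √(5221.0207 + 702.25) = √5923.2707 = 76.962788
L = 3.5 × 76.962788 = 269.369758
V = π·2² × L = 12.566371 × 269.369758 = 3385.000209

L=269.370 V=3385.000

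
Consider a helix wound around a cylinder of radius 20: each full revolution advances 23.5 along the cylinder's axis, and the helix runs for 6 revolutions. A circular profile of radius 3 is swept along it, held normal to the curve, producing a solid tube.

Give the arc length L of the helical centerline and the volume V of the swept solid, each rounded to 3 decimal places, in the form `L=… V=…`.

L=767.053 V=21687.911

2πR = 2π·20 = 125.663706
per-turn = √(125.663706² + 23.5²) = √(15791.3670 + 552.25) = √16343.6170 = 127.842157
L = 6 × 127.842157 = 767.052940
V = π·3² × L = 28.274334 × 767.052940 = 21687.910945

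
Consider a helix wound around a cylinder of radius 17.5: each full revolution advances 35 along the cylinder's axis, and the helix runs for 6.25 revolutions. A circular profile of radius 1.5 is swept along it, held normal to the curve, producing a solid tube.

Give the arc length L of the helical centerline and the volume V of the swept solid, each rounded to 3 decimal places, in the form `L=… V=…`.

L=721.199 V=5097.853

2πR = 2π·17.5 = 109.955743
per-turn = √(109.955743² + 35²) = √(12090.2654 + 1225) = √13315.2654 = 115.391791
L = 6.25 × 115.391791 = 721.198693
V = π·1.5² × L = 7.068583 × 721.198693 = 5097.853158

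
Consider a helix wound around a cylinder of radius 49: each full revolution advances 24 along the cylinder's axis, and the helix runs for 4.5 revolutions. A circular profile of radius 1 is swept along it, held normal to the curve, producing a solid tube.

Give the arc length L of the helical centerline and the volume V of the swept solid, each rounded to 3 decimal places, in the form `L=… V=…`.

L=1389.645 V=4365.700

2πR = 2π·49 = 307.876080
per-turn = √(307.876080² + 24²) = √(94787.6807 + 576) = √95363.6807 = 308.810105
L = 4.5 × 308.810105 = 1389.645470
V = π·1² × L = 3.141593 × 1389.645470 = 4365.700001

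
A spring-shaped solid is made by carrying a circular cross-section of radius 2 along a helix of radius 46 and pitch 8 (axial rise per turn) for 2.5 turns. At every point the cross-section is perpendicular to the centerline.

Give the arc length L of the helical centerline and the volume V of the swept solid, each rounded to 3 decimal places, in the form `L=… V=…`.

L=722.843 V=9083.514

2πR = 2π·46 = 289.026524
per-turn = √(289.026524² + 8²) = √(83536.3317 + 64) = √83600.3317 = 289.137219
L = 2.5 × 289.137219 = 722.843049
V = π·2² × L = 12.566371 × 722.843049 = 9083.513644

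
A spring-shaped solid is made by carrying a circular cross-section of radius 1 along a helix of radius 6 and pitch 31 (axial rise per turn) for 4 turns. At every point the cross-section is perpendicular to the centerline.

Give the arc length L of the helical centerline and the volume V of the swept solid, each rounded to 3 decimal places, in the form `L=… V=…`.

L=195.232 V=613.340

2πR = 2π·6 = 37.699112
per-turn = √(37.699112² + 31²) = √(1421.2230 + 961) = √2382.2230 = 48.808022
L = 4 × 48.808022 = 195.232089
V = π·1² × L = 3.141593 × 195.232089 = 613.339696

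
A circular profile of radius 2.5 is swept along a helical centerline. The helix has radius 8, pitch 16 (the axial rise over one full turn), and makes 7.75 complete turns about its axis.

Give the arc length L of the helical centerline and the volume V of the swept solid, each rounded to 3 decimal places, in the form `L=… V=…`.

2πR = 2π·8 = 50.265482
per-turn = √(50.265482² + 16²) = √(2526.6187 + 256) = √2782.6187 = 52.750533
L = 7.75 × 52.750533 = 408.816630
V = π·2.5² × L = 19.634954 × 408.816630 = 8027.095767

L=408.817 V=8027.096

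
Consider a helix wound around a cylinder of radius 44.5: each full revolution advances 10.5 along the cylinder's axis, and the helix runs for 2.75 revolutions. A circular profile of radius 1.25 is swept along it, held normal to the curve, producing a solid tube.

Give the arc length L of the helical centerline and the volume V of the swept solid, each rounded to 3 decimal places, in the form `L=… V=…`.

2πR = 2π·44.5 = 279.601746
per-turn = √(279.601746² + 10.5²) = √(78177.1365 + 110.25) = √78287.3865 = 279.798832
L = 2.75 × 279.798832 = 769.446788
V = π·1.25² × L = 4.908739 × 769.446788 = 3777.013090

L=769.447 V=3777.013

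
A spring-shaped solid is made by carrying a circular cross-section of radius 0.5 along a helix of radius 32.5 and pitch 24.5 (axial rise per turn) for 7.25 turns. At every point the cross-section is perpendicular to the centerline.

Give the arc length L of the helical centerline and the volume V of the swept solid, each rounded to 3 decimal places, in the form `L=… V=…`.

L=1491.093 V=1171.102

2πR = 2π·32.5 = 204.203522
per-turn = √(204.203522² + 24.5²) = √(41699.0786 + 600.25) = √42299.3286 = 205.668006
L = 7.25 × 205.668006 = 1491.093042
V = π·0.5² × L = 0.785398 × 1491.093042 = 1171.101736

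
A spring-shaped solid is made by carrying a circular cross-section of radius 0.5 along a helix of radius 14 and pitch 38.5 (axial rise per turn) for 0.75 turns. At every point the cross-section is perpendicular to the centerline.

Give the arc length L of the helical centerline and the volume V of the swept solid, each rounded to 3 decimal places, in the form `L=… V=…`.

L=72.016 V=56.561

2πR = 2π·14 = 87.964594
per-turn = √(87.964594² + 38.5²) = √(7737.7699 + 1482.25) = √9220.0199 = 96.020934
L = 0.75 × 96.020934 = 72.015701
V = π·0.5² × L = 0.785398 × 72.015701 = 56.560999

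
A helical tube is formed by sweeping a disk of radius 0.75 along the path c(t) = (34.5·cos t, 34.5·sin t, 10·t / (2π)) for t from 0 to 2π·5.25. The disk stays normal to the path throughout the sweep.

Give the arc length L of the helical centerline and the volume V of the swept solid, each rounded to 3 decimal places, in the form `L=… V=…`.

L=1139.252 V=2013.225

2πR = 2π·34.5 = 216.769893
per-turn = √(216.769893² + 10²) = √(46989.1866 + 100) = √47089.1866 = 217.000430
L = 5.25 × 217.000430 = 1139.252257
V = π·0.75² × L = 1.767146 × 1139.252257 = 2013.224918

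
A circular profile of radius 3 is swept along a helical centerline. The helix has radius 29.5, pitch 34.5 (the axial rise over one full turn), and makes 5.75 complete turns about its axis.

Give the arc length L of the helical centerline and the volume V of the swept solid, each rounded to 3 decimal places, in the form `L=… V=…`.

L=1084.090 V=30651.920

2πR = 2π·29.5 = 185.353967
per-turn = √(185.353967² + 34.5²) = √(34356.0929 + 1190.25) = √35546.3429 = 188.537378
L = 5.75 × 188.537378 = 1084.089924
V = π·3² × L = 28.274334 × 1084.089924 = 30651.920463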